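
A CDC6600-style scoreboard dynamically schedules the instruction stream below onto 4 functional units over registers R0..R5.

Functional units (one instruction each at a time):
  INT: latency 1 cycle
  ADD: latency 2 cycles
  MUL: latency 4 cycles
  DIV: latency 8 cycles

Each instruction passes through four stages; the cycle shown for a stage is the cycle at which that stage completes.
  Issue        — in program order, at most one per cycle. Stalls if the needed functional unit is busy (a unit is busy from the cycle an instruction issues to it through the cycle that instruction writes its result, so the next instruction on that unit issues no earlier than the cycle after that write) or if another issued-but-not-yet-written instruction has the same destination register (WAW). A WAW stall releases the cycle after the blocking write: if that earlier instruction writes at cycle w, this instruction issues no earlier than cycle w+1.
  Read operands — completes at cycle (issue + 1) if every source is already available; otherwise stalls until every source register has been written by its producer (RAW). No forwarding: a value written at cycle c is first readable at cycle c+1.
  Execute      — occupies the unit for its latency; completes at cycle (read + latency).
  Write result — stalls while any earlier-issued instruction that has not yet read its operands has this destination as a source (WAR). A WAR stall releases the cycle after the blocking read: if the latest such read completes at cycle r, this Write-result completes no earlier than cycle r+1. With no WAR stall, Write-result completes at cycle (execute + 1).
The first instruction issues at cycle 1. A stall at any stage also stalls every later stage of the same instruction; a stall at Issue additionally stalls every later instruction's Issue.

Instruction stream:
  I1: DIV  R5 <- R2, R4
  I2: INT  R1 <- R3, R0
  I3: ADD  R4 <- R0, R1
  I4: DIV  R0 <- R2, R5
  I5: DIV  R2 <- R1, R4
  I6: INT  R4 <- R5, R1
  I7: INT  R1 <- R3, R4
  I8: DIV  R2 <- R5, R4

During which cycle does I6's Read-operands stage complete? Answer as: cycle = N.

I1: IS=1 RO=2 EX=10 WR=11
I2: IS=2 RO=3 EX=4 WR=5
I3: IS=3 RO=6 EX=8 WR=9  [RAW R1: wait I2 write@5]
I4: IS=12 RO=13 EX=21 WR=22  [struct: DIV busy until I1 writes@11]
I5: IS=23 RO=24 EX=32 WR=33  [struct: DIV busy until I4 writes@22]
I6: IS=24 RO=25 EX=26 WR=27
I7: IS=28 RO=29 EX=30 WR=31  [struct: INT busy until I6 writes@27]
I8: IS=34 RO=35 EX=43 WR=44  [struct: DIV busy until I5 writes@33]

cycle = 25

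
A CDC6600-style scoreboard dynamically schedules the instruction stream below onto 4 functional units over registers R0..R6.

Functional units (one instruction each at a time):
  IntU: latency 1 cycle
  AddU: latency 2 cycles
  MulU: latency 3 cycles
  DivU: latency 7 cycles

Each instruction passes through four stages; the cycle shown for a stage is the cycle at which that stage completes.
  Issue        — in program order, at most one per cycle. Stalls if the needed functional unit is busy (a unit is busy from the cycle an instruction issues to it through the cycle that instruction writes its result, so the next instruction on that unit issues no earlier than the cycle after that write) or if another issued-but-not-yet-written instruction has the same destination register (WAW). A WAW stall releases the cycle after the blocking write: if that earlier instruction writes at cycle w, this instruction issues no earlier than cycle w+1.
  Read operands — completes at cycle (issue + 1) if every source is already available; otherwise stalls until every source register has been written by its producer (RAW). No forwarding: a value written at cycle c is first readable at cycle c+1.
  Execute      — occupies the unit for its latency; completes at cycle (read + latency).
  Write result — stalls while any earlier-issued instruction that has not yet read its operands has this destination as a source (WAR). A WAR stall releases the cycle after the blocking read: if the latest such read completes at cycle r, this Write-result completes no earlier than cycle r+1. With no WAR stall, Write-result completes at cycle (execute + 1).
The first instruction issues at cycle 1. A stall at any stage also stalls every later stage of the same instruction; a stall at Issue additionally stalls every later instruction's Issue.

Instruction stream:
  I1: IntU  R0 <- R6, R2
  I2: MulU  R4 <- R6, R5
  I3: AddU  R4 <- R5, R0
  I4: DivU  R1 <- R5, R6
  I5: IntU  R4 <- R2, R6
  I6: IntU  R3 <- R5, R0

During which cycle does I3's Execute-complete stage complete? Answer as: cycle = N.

c1: I1 dispatched to IntU
c2: I1 operands ready · I2 dispatched to MulU
c3: I1 complete · I2 operands ready
c4: R0←I1
c6: I2 complete
c7: R4←I2
c8: I3 dispatched to AddU
c9: I3 operands ready · I4 dispatched to DivU
c10: I4 operands ready
c11: I3 complete
c12: R4←I3
c13: I5 dispatched to IntU
c14: I5 operands ready
c15: I5 complete
c16: R4←I5
c17: I4 complete · I6 dispatched to IntU
c18: R1←I4 · I6 operands ready
c19: I6 complete
c20: R3←I6

cycle = 11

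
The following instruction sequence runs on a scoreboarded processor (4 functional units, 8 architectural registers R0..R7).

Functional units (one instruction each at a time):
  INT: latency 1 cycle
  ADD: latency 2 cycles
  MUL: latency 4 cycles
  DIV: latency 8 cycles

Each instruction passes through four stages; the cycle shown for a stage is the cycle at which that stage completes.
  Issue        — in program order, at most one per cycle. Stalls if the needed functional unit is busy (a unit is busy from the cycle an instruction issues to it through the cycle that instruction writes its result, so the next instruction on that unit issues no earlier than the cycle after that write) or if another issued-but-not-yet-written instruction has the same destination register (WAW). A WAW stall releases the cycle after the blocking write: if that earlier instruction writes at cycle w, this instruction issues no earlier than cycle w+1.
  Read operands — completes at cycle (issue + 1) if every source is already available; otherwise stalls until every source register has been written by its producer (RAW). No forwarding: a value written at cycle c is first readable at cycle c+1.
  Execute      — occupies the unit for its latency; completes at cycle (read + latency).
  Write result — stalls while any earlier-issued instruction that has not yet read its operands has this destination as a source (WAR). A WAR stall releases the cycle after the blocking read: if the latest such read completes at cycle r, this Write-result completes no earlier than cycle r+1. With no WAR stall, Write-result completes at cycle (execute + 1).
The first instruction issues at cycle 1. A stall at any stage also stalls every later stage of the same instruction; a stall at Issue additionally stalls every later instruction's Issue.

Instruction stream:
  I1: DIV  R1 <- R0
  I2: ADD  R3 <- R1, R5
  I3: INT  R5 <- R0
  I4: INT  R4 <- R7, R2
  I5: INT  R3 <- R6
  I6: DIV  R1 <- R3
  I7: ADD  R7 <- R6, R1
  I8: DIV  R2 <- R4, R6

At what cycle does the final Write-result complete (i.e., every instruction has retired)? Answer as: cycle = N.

I1 -> (1, 2, 10, 11)
I2 -> (2, 12, 14, 15)  // RAW R1: wait I1 write@11
I3 -> (3, 4, 5, 13)  // WAR R5: wait I2 read@12
I4 -> (14, 15, 16, 17)  // struct: INT busy until I3 writes@13
I5 -> (18, 19, 20, 21)  // struct: INT busy until I4 writes@17
I6 -> (19, 22, 30, 31)  // RAW R3: wait I5 write@21
I7 -> (20, 32, 34, 35)  // RAW R1: wait I6 write@31
I8 -> (32, 33, 41, 42)  // struct: DIV busy until I6 writes@31

cycle = 42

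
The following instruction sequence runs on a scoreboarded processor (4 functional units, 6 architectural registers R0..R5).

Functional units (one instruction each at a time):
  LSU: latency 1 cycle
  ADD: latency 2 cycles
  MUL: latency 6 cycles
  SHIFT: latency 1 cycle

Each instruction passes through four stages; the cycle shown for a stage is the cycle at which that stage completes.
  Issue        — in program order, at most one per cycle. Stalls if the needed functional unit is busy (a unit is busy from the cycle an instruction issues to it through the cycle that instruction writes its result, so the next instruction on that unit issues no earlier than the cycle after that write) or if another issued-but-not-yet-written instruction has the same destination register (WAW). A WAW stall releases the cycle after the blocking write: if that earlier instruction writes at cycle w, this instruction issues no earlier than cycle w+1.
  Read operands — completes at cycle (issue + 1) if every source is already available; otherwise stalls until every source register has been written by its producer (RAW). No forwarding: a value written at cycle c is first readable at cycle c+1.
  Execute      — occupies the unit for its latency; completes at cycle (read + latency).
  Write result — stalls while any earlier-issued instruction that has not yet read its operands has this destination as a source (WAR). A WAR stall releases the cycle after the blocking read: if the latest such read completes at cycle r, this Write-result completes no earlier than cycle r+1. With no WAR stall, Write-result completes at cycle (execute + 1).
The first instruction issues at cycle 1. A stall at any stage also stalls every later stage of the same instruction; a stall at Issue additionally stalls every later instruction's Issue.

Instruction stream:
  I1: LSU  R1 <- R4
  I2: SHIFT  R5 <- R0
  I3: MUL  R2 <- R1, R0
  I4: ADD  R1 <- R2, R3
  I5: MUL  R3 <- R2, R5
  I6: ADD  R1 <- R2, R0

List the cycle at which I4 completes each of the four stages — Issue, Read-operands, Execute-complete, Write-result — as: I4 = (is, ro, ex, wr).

I4 = (5, 13, 15, 16)

I1: IS=1 RO=2 EX=3 WR=4
I2: IS=2 RO=3 EX=4 WR=5
I3: IS=3 RO=5 EX=11 WR=12  [RAW R1: wait I1 write@4]
I4: IS=5 RO=13 EX=15 WR=16  [WAW R1: wait I1 write@4; RAW R2: wait I3 write@12]
I5: IS=13 RO=14 EX=20 WR=21  [struct: MUL busy until I3 writes@12]
I6: IS=17 RO=18 EX=20 WR=21  [struct: ADD busy until I4 writes@16]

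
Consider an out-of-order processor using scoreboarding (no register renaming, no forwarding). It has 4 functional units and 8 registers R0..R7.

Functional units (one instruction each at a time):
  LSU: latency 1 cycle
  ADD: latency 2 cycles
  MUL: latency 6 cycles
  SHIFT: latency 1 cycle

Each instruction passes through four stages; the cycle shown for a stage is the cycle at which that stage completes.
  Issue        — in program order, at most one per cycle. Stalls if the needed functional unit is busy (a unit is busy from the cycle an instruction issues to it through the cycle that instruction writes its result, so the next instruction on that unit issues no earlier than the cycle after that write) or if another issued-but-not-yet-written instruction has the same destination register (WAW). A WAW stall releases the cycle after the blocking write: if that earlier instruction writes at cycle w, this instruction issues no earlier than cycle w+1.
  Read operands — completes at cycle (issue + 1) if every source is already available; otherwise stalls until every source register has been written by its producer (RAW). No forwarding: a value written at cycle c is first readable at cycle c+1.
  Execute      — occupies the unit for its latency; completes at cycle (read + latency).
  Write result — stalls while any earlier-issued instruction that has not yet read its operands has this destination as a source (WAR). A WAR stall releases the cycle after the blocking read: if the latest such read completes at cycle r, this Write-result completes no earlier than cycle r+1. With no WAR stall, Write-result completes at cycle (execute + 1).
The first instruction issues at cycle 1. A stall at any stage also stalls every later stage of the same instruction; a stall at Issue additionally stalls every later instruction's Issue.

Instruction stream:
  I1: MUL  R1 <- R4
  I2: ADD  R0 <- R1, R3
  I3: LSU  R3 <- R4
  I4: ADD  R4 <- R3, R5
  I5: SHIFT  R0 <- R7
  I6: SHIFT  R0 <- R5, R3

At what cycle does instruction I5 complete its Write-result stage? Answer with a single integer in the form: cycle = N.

cycle = 18

[1] I1 issues→MUL
[2] I1 reads; I2 issues→ADD
[3] I3 issues→LSU
[4] I3 reads
[5] I3 exec-done
[8] I1 exec-done
[9] I1 writes R1
[10] I2 reads
[11] I3 writes R3
[12] I2 exec-done
[13] I2 writes R0
[14] I4 issues→ADD
[15] I4 reads; I5 issues→SHIFT
[16] I5 reads
[17] I4 exec-done; I5 exec-done
[18] I4 writes R4; I5 writes R0
[19] I6 issues→SHIFT
[20] I6 reads
[21] I6 exec-done
[22] I6 writes R0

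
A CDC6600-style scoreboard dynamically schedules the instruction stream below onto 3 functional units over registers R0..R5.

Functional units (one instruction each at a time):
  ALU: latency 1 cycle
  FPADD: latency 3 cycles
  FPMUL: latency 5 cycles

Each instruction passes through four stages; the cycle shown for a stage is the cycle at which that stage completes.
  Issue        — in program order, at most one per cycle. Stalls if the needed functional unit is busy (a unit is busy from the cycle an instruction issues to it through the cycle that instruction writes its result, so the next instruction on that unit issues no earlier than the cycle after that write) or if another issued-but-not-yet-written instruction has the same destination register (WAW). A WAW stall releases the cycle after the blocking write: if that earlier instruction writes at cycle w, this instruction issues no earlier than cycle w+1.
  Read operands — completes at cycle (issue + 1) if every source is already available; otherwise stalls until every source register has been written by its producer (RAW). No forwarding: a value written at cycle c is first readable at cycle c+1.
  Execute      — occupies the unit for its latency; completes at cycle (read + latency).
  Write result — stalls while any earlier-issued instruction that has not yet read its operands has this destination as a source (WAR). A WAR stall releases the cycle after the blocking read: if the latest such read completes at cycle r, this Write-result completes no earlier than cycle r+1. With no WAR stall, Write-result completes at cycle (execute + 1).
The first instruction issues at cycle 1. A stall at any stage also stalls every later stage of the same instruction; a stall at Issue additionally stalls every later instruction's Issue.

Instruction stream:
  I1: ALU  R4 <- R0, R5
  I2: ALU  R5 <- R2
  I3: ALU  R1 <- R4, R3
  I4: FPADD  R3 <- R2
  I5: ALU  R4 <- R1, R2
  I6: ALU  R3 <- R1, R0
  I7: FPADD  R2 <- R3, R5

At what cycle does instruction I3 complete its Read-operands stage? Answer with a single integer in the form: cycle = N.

cycle = 10

c1: I1 dispatched to ALU
c2: I1 operands ready
c3: I1 complete
c4: R4←I1
c5: I2 dispatched to ALU
c6: I2 operands ready
c7: I2 complete
c8: R5←I2
c9: I3 dispatched to ALU
c10: I3 operands ready · I4 dispatched to FPADD
c11: I3 complete · I4 operands ready
c12: R1←I3
c13: I5 dispatched to ALU
c14: I4 complete · I5 operands ready
c15: R3←I4 · I5 complete
c16: R4←I5
c17: I6 dispatched to ALU
c18: I6 operands ready · I7 dispatched to FPADD
c19: I6 complete
c20: R3←I6
c21: I7 operands ready
c24: I7 complete
c25: R2←I7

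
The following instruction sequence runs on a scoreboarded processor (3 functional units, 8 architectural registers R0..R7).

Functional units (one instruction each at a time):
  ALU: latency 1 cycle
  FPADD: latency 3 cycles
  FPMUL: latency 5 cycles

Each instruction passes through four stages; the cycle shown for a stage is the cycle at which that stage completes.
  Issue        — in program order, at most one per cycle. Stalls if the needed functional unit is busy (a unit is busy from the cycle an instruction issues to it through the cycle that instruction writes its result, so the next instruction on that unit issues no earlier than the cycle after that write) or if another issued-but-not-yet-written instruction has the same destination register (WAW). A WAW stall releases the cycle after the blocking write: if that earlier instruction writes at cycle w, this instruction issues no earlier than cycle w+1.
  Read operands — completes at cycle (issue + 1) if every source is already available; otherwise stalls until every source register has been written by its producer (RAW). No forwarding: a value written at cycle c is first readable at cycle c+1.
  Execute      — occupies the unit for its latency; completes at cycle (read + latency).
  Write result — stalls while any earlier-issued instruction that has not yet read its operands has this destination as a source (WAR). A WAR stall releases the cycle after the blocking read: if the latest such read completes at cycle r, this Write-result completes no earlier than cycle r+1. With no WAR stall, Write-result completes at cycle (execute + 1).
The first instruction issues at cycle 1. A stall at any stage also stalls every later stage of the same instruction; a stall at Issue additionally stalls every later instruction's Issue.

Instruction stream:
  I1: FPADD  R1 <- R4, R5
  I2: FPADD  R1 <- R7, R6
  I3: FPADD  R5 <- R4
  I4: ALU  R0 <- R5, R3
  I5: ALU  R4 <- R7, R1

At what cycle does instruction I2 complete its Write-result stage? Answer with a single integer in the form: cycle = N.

I1  is:1  ro:2  ex:5  wr:6
I2  is:7  ro:8  ex:11  wr:12  — struct: FPADD busy until I1 writes@6
I3  is:13  ro:14  ex:17  wr:18  — struct: FPADD busy until I2 writes@12
I4  is:14  ro:19  ex:20  wr:21  — RAW R5: wait I3 write@18
I5  is:22  ro:23  ex:24  wr:25  — struct: ALU busy until I4 writes@21

cycle = 12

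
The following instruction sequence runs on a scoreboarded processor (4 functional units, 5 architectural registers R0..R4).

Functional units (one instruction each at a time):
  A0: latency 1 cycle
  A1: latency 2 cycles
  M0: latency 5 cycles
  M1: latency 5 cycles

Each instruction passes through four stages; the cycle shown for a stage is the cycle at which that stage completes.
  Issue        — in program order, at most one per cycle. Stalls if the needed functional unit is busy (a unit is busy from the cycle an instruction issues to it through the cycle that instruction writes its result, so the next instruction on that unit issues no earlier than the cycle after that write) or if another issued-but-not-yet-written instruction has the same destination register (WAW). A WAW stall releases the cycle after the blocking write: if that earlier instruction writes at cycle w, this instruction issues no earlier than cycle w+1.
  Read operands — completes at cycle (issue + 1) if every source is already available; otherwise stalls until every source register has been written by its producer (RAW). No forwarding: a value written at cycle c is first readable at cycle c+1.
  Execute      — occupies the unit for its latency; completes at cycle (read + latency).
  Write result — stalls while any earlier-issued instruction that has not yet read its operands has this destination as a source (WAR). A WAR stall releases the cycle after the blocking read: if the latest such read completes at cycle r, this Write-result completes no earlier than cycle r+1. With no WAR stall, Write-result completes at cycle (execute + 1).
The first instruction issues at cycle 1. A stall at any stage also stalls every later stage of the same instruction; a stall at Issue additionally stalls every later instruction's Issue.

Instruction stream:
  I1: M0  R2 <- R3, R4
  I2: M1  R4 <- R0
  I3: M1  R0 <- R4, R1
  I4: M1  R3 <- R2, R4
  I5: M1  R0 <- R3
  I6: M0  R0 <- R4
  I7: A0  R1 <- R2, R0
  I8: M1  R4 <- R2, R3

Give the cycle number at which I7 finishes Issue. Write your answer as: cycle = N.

cycle = 35

1) issue 1, read 2, done 7, write 8
2) issue 2, read 3, done 8, write 9
3) issue 10, read 11, done 16, write 17  <struct: M1 busy until I2 writes@9>
4) issue 18, read 19, done 24, write 25  <struct: M1 busy until I3 writes@17>
5) issue 26, read 27, done 32, write 33  <struct: M1 busy until I4 writes@25>
6) issue 34, read 35, done 40, write 41  <WAW R0: wait I5 write@33>
7) issue 35, read 42, done 43, write 44  <RAW R0: wait I6 write@41>
8) issue 36, read 37, done 42, write 43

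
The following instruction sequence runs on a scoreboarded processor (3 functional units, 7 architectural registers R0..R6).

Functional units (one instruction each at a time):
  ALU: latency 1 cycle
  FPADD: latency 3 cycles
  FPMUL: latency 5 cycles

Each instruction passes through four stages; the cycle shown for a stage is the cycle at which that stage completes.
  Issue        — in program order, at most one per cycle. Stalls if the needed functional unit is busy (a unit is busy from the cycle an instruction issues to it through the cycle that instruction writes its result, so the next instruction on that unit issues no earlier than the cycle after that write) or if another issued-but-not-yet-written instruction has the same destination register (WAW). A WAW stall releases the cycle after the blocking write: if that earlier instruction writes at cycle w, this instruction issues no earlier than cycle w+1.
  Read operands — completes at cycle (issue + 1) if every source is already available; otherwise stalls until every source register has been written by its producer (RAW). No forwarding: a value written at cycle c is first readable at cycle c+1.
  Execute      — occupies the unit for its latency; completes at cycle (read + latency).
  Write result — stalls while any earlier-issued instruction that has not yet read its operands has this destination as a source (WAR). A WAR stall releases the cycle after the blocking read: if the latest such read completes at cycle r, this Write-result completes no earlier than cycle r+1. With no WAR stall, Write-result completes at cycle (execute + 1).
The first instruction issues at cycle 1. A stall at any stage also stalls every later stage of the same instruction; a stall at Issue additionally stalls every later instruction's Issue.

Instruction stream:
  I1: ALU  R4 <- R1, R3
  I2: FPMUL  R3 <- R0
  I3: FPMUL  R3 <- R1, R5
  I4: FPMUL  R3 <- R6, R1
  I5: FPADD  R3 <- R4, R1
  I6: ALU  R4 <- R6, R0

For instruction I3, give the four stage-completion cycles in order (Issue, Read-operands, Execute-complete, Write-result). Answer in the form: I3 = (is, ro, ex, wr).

c1: I1 dispatched to ALU
c2: I1 operands ready · I2 dispatched to FPMUL
c3: I1 complete · I2 operands ready
c4: R4←I1
c8: I2 complete
c9: R3←I2
c10: I3 dispatched to FPMUL
c11: I3 operands ready
c16: I3 complete
c17: R3←I3
c18: I4 dispatched to FPMUL
c19: I4 operands ready
c24: I4 complete
c25: R3←I4
c26: I5 dispatched to FPADD
c27: I5 operands ready · I6 dispatched to ALU
c28: I6 operands ready
c29: I6 complete
c30: I5 complete · R4←I6
c31: R3←I5

I3 = (10, 11, 16, 17)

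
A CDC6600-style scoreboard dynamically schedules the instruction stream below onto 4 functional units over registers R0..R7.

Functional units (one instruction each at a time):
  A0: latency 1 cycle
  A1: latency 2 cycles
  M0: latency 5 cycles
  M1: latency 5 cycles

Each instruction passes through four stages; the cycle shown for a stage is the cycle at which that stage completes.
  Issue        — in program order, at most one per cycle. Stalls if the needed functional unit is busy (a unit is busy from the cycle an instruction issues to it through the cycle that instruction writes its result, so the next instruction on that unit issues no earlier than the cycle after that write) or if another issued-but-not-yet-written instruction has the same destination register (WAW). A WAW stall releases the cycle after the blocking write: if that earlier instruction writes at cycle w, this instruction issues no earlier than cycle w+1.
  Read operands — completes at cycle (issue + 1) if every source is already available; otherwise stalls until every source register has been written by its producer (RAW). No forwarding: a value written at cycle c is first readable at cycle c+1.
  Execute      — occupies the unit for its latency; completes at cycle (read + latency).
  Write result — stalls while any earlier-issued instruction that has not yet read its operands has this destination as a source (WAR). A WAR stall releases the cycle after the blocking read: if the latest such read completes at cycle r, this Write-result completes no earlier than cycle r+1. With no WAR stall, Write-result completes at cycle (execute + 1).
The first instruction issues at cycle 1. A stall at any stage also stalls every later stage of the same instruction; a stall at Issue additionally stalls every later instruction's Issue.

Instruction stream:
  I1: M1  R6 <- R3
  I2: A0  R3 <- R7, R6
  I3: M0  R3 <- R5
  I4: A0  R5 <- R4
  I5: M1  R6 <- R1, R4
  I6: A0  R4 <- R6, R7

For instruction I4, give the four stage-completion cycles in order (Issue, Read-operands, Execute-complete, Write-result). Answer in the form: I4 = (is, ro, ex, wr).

I4 = (13, 14, 15, 16)

[I1] 1/2/7/8
[I2] 2/9/10/11  (RAW R6: wait I1 write@8)
[I3] 12/13/18/19  (WAW R3: wait I2 write@11)
[I4] 13/14/15/16
[I5] 14/15/20/21
[I6] 17/22/23/24  (struct: A0 busy until I4 writes@16; RAW R6: wait I5 write@21)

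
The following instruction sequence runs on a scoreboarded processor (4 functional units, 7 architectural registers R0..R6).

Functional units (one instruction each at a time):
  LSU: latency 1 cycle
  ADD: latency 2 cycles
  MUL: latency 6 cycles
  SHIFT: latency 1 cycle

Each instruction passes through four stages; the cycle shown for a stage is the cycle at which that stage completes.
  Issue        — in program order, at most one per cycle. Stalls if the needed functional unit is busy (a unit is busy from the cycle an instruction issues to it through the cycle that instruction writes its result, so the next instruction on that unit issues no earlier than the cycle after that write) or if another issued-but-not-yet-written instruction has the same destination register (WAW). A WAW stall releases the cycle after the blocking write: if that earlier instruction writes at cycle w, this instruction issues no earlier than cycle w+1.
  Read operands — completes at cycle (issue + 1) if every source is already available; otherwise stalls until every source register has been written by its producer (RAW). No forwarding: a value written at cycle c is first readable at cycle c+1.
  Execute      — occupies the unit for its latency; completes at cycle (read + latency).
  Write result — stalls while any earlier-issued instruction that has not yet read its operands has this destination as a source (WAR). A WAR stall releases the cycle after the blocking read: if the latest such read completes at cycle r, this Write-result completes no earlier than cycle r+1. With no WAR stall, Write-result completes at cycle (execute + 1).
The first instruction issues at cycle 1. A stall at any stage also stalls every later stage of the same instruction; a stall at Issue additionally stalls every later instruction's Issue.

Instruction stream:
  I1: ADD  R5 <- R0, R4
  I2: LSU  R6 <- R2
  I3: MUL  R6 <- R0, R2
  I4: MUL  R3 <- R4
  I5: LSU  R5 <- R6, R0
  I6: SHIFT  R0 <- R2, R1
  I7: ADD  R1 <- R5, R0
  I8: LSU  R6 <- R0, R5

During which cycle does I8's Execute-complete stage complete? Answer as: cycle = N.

  I1 | 1 | 2 | 4 | 5
  I2 | 2 | 3 | 4 | 5
  I3 | 6 | 7 | 13 | 14   WAW R6: wait I2 write@5
  I4 | 15 | 16 | 22 | 23   struct: MUL busy until I3 writes@14
  I5 | 16 | 17 | 18 | 19
  I6 | 17 | 18 | 19 | 20
  I7 | 18 | 21 | 23 | 24   RAW R0: wait I6 write@20
  I8 | 20 | 21 | 22 | 23   struct: LSU busy until I5 writes@19

cycle = 22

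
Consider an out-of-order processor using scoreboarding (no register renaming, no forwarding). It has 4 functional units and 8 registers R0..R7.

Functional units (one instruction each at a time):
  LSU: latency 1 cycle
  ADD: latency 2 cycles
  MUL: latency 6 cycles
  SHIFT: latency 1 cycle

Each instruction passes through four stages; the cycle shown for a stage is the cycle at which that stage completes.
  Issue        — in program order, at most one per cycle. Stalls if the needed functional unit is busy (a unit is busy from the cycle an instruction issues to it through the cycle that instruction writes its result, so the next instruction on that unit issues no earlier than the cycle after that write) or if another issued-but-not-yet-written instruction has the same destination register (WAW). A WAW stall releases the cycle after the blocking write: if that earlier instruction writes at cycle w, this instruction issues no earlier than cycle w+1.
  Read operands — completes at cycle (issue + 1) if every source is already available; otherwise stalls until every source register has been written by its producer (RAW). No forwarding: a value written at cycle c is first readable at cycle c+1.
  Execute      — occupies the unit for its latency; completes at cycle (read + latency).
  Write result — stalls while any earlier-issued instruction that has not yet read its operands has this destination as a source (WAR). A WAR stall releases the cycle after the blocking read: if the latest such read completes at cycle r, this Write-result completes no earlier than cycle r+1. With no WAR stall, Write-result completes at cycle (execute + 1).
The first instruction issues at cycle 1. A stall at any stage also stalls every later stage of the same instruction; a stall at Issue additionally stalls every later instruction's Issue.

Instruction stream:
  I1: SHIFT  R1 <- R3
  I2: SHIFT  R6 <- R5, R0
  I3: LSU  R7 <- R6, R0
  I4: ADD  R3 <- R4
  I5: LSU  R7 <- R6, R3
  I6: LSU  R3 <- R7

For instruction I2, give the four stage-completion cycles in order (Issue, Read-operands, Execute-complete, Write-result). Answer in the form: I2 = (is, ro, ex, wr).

I2 = (5, 6, 7, 8)

t=1  I1 issues→SHIFT
t=2  I1 reads
t=3  I1 exec-done
t=4  I1 writes R1
t=5  I2 issues→SHIFT
t=6  I2 reads | I3 issues→LSU
t=7  I2 exec-done | I4 issues→ADD
t=8  I2 writes R6 | I4 reads
t=9  I3 reads
t=10  I3 exec-done | I4 exec-done
t=11  I3 writes R7 | I4 writes R3
t=12  I5 issues→LSU
t=13  I5 reads
t=14  I5 exec-done
t=15  I5 writes R7
t=16  I6 issues→LSU
t=17  I6 reads
t=18  I6 exec-done
t=19  I6 writes R3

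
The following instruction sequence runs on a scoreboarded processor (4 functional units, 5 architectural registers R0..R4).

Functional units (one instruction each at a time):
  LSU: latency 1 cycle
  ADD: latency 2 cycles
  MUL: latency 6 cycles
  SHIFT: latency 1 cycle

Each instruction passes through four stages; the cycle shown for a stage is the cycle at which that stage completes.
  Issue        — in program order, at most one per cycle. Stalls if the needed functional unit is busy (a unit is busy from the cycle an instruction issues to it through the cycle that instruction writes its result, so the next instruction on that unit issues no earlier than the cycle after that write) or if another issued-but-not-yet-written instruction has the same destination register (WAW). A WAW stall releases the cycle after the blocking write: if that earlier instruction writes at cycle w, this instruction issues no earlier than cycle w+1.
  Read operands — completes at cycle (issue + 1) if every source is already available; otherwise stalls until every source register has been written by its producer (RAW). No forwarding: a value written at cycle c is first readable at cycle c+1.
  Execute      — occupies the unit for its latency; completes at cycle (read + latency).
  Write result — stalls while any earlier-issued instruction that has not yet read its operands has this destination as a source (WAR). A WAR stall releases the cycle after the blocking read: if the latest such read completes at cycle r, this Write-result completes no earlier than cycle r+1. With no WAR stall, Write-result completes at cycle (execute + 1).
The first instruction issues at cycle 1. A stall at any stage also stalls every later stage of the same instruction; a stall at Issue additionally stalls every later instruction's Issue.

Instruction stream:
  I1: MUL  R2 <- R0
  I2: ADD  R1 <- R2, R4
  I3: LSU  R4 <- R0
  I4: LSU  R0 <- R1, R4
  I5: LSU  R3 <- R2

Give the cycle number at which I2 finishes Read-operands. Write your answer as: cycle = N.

[1] I1 dispatched to MUL
[2] I1 operands ready, I2 dispatched to ADD
[3] I3 dispatched to LSU
[4] I3 operands ready
[5] I3 complete
[8] I1 complete
[9] R2←I1
[10] I2 operands ready
[11] R4←I3
[12] I2 complete, I4 dispatched to LSU
[13] R1←I2
[14] I4 operands ready
[15] I4 complete
[16] R0←I4
[17] I5 dispatched to LSU
[18] I5 operands ready
[19] I5 complete
[20] R3←I5

cycle = 10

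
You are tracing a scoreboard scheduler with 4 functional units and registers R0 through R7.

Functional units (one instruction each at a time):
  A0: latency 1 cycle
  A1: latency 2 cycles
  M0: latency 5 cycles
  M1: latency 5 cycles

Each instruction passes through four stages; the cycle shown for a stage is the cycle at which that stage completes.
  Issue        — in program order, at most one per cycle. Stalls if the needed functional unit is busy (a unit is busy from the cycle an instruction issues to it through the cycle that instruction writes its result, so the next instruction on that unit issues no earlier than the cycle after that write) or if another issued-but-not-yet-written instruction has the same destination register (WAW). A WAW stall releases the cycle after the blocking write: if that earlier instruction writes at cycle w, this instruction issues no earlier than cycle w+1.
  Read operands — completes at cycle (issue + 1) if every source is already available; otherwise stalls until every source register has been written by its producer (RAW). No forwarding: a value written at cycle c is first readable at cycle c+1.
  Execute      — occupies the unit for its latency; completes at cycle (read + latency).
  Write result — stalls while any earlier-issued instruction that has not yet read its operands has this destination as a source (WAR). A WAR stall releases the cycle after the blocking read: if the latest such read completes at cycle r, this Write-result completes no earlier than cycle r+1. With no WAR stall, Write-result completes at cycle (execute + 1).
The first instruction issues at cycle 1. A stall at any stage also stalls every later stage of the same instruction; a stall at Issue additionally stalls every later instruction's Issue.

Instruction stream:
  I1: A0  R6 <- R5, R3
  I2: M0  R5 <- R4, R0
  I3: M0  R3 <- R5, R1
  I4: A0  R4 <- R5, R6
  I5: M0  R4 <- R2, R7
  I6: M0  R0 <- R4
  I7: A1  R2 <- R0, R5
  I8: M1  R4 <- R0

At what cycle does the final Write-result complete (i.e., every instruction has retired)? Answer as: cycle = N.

cycle = 40

[I1] 1/2/3/4
[I2] 2/3/8/9
[I3] 10/11/16/17  (struct: M0 busy until I2 writes@9)
[I4] 11/12/13/14
[I5] 18/19/24/25  (struct: M0 busy until I3 writes@17)
[I6] 26/27/32/33  (struct: M0 busy until I5 writes@25)
[I7] 27/34/36/37  (RAW R0: wait I6 write@33)
[I8] 28/34/39/40  (RAW R0: wait I6 write@33)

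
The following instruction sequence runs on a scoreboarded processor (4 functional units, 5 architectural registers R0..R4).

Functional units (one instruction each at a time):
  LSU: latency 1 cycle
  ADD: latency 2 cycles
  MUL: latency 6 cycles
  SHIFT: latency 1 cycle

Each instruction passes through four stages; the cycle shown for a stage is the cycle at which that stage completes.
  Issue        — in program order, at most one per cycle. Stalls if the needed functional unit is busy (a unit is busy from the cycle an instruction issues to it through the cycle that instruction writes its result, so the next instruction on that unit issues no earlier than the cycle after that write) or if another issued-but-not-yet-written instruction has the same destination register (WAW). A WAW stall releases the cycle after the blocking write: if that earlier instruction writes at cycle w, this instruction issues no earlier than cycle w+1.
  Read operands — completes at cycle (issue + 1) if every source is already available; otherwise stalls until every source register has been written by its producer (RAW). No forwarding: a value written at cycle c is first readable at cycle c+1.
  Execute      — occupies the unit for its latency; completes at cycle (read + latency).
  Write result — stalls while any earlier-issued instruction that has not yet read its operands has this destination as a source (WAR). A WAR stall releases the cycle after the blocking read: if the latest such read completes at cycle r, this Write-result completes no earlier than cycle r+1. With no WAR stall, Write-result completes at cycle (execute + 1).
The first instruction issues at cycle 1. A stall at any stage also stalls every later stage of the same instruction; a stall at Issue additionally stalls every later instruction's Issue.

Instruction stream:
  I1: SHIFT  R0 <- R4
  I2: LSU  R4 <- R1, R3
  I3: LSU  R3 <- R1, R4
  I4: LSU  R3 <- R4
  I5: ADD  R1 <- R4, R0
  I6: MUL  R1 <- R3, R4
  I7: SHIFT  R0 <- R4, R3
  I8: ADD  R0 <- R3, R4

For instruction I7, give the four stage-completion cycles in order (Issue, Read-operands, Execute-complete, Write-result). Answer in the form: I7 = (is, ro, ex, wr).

I7 = (17, 18, 19, 20)

I1: IS=1 RO=2 EX=3 WR=4
I2: IS=2 RO=3 EX=4 WR=5
I3: IS=6 RO=7 EX=8 WR=9  [struct: LSU busy until I2 writes@5]
I4: IS=10 RO=11 EX=12 WR=13  [struct: LSU busy until I3 writes@9]
I5: IS=11 RO=12 EX=14 WR=15
I6: IS=16 RO=17 EX=23 WR=24  [WAW R1: wait I5 write@15]
I7: IS=17 RO=18 EX=19 WR=20
I8: IS=21 RO=22 EX=24 WR=25  [WAW R0: wait I7 write@20]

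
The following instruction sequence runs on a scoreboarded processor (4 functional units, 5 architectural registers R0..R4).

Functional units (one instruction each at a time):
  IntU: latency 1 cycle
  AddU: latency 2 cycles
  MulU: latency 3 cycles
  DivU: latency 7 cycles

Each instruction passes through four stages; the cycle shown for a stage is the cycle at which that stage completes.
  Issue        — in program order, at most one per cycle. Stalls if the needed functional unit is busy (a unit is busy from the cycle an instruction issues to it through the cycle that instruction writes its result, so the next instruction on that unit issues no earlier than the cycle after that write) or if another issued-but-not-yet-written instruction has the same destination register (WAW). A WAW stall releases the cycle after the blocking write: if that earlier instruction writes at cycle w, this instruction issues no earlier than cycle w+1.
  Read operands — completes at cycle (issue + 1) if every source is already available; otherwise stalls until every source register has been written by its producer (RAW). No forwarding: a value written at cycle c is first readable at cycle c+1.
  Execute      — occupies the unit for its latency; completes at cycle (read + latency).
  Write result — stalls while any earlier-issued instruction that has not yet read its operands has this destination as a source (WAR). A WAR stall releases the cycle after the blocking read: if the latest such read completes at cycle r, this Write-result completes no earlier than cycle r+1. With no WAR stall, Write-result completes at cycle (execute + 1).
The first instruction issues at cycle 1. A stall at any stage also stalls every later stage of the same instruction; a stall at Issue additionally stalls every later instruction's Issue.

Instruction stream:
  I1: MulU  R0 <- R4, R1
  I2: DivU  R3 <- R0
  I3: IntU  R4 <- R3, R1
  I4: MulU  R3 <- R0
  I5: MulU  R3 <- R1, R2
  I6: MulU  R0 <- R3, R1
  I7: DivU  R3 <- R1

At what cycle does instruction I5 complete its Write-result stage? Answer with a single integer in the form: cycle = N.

cycle = 27

[I1] 1/2/5/6
[I2] 2/7/14/15  (RAW R0: wait I1 write@6)
[I3] 3/16/17/18  (RAW R3: wait I2 write@15)
[I4] 16/17/20/21  (WAW R3: wait I2 write@15)
[I5] 22/23/26/27  (struct: MulU busy until I4 writes@21)
[I6] 28/29/32/33  (struct: MulU busy until I5 writes@27)
[I7] 29/30/37/38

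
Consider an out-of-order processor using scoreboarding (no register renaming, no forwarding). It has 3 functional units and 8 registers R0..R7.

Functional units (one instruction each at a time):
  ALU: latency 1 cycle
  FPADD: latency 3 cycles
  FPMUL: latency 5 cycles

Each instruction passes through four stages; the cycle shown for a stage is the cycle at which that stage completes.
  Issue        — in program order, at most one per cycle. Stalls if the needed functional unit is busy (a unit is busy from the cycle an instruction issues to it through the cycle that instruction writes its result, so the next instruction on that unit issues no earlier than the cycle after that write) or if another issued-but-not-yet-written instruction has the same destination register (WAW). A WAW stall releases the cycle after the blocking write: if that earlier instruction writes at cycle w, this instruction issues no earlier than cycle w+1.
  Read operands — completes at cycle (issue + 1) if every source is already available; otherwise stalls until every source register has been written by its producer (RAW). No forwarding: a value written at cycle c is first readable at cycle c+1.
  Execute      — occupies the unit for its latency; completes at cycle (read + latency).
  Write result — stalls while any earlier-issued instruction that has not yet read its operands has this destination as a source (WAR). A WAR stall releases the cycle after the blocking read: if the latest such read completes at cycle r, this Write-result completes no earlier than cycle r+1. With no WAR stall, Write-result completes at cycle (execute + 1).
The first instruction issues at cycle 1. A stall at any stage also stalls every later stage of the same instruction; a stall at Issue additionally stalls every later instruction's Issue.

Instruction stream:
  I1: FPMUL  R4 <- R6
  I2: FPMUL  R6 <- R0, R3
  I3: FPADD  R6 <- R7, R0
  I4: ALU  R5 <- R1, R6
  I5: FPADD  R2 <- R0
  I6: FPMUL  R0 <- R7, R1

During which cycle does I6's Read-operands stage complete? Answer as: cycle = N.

I1 -> (1, 2, 7, 8)
I2 -> (9, 10, 15, 16)  // struct: FPMUL busy until I1 writes@8
I3 -> (17, 18, 21, 22)  // WAW R6: wait I2 write@16
I4 -> (18, 23, 24, 25)  // RAW R6: wait I3 write@22
I5 -> (23, 24, 27, 28)  // struct: FPADD busy until I3 writes@22
I6 -> (24, 25, 30, 31)

cycle = 25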